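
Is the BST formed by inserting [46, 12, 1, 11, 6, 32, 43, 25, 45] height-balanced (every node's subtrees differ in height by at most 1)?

Tree (level-order array): [46, 12, None, 1, 32, None, 11, 25, 43, 6, None, None, None, None, 45]
Definition: a tree is height-balanced if, at every node, |h(left) - h(right)| <= 1 (empty subtree has height -1).
Bottom-up per-node check:
  node 6: h_left=-1, h_right=-1, diff=0 [OK], height=0
  node 11: h_left=0, h_right=-1, diff=1 [OK], height=1
  node 1: h_left=-1, h_right=1, diff=2 [FAIL (|-1-1|=2 > 1)], height=2
  node 25: h_left=-1, h_right=-1, diff=0 [OK], height=0
  node 45: h_left=-1, h_right=-1, diff=0 [OK], height=0
  node 43: h_left=-1, h_right=0, diff=1 [OK], height=1
  node 32: h_left=0, h_right=1, diff=1 [OK], height=2
  node 12: h_left=2, h_right=2, diff=0 [OK], height=3
  node 46: h_left=3, h_right=-1, diff=4 [FAIL (|3--1|=4 > 1)], height=4
Node 1 violates the condition: |-1 - 1| = 2 > 1.
Result: Not balanced


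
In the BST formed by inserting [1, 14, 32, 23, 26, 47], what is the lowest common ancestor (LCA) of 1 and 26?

Tree insertion order: [1, 14, 32, 23, 26, 47]
Tree (level-order array): [1, None, 14, None, 32, 23, 47, None, 26]
In a BST, the LCA of p=1, q=26 is the first node v on the
root-to-leaf path with p <= v <= q (go left if both < v, right if both > v).
Walk from root:
  at 1: 1 <= 1 <= 26, this is the LCA
LCA = 1


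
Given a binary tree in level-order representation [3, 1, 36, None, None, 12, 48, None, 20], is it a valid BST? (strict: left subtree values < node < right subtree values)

Level-order array: [3, 1, 36, None, None, 12, 48, None, 20]
Validate using subtree bounds (lo, hi): at each node, require lo < value < hi,
then recurse left with hi=value and right with lo=value.
Preorder trace (stopping at first violation):
  at node 3 with bounds (-inf, +inf): OK
  at node 1 with bounds (-inf, 3): OK
  at node 36 with bounds (3, +inf): OK
  at node 12 with bounds (3, 36): OK
  at node 20 with bounds (12, 36): OK
  at node 48 with bounds (36, +inf): OK
No violation found at any node.
Result: Valid BST


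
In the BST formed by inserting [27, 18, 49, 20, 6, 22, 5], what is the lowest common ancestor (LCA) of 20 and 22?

Tree insertion order: [27, 18, 49, 20, 6, 22, 5]
Tree (level-order array): [27, 18, 49, 6, 20, None, None, 5, None, None, 22]
In a BST, the LCA of p=20, q=22 is the first node v on the
root-to-leaf path with p <= v <= q (go left if both < v, right if both > v).
Walk from root:
  at 27: both 20 and 22 < 27, go left
  at 18: both 20 and 22 > 18, go right
  at 20: 20 <= 20 <= 22, this is the LCA
LCA = 20


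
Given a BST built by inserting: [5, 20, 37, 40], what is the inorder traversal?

Tree insertion order: [5, 20, 37, 40]
Tree (level-order array): [5, None, 20, None, 37, None, 40]
Inorder traversal: [5, 20, 37, 40]


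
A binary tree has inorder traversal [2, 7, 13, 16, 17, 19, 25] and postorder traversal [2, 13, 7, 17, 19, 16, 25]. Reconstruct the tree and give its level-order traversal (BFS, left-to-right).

Inorder:   [2, 7, 13, 16, 17, 19, 25]
Postorder: [2, 13, 7, 17, 19, 16, 25]
Algorithm: postorder visits root last, so walk postorder right-to-left;
each value is the root of the current inorder slice — split it at that
value, recurse on the right subtree first, then the left.
Recursive splits:
  root=25; inorder splits into left=[2, 7, 13, 16, 17, 19], right=[]
  root=16; inorder splits into left=[2, 7, 13], right=[17, 19]
  root=19; inorder splits into left=[17], right=[]
  root=17; inorder splits into left=[], right=[]
  root=7; inorder splits into left=[2], right=[13]
  root=13; inorder splits into left=[], right=[]
  root=2; inorder splits into left=[], right=[]
Reconstructed level-order: [25, 16, 7, 19, 2, 13, 17]


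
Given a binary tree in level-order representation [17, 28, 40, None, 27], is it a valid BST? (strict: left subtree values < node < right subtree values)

Level-order array: [17, 28, 40, None, 27]
Validate using subtree bounds (lo, hi): at each node, require lo < value < hi,
then recurse left with hi=value and right with lo=value.
Preorder trace (stopping at first violation):
  at node 17 with bounds (-inf, +inf): OK
  at node 28 with bounds (-inf, 17): VIOLATION
Node 28 violates its bound: not (-inf < 28 < 17).
Result: Not a valid BST


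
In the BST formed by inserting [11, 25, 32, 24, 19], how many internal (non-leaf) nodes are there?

Tree built from: [11, 25, 32, 24, 19]
Tree (level-order array): [11, None, 25, 24, 32, 19]
Rule: An internal node has at least one child.
Per-node child counts:
  node 11: 1 child(ren)
  node 25: 2 child(ren)
  node 24: 1 child(ren)
  node 19: 0 child(ren)
  node 32: 0 child(ren)
Matching nodes: [11, 25, 24]
Count of internal (non-leaf) nodes: 3


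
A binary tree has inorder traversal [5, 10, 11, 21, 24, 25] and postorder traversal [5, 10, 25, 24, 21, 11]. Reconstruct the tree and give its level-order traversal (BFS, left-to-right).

Inorder:   [5, 10, 11, 21, 24, 25]
Postorder: [5, 10, 25, 24, 21, 11]
Algorithm: postorder visits root last, so walk postorder right-to-left;
each value is the root of the current inorder slice — split it at that
value, recurse on the right subtree first, then the left.
Recursive splits:
  root=11; inorder splits into left=[5, 10], right=[21, 24, 25]
  root=21; inorder splits into left=[], right=[24, 25]
  root=24; inorder splits into left=[], right=[25]
  root=25; inorder splits into left=[], right=[]
  root=10; inorder splits into left=[5], right=[]
  root=5; inorder splits into left=[], right=[]
Reconstructed level-order: [11, 10, 21, 5, 24, 25]


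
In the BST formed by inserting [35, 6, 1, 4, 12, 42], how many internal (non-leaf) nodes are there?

Tree built from: [35, 6, 1, 4, 12, 42]
Tree (level-order array): [35, 6, 42, 1, 12, None, None, None, 4]
Rule: An internal node has at least one child.
Per-node child counts:
  node 35: 2 child(ren)
  node 6: 2 child(ren)
  node 1: 1 child(ren)
  node 4: 0 child(ren)
  node 12: 0 child(ren)
  node 42: 0 child(ren)
Matching nodes: [35, 6, 1]
Count of internal (non-leaf) nodes: 3


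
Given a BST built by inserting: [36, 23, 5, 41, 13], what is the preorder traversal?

Tree insertion order: [36, 23, 5, 41, 13]
Tree (level-order array): [36, 23, 41, 5, None, None, None, None, 13]
Preorder traversal: [36, 23, 5, 13, 41]


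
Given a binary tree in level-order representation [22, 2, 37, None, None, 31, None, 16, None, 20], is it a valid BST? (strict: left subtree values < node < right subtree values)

Level-order array: [22, 2, 37, None, None, 31, None, 16, None, 20]
Validate using subtree bounds (lo, hi): at each node, require lo < value < hi,
then recurse left with hi=value and right with lo=value.
Preorder trace (stopping at first violation):
  at node 22 with bounds (-inf, +inf): OK
  at node 2 with bounds (-inf, 22): OK
  at node 37 with bounds (22, +inf): OK
  at node 31 with bounds (22, 37): OK
  at node 16 with bounds (22, 31): VIOLATION
Node 16 violates its bound: not (22 < 16 < 31).
Result: Not a valid BST


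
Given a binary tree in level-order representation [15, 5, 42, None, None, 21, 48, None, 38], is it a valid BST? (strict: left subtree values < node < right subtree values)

Level-order array: [15, 5, 42, None, None, 21, 48, None, 38]
Validate using subtree bounds (lo, hi): at each node, require lo < value < hi,
then recurse left with hi=value and right with lo=value.
Preorder trace (stopping at first violation):
  at node 15 with bounds (-inf, +inf): OK
  at node 5 with bounds (-inf, 15): OK
  at node 42 with bounds (15, +inf): OK
  at node 21 with bounds (15, 42): OK
  at node 38 with bounds (21, 42): OK
  at node 48 with bounds (42, +inf): OK
No violation found at any node.
Result: Valid BST


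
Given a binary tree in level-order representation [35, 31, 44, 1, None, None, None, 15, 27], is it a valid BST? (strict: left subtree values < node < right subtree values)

Level-order array: [35, 31, 44, 1, None, None, None, 15, 27]
Validate using subtree bounds (lo, hi): at each node, require lo < value < hi,
then recurse left with hi=value and right with lo=value.
Preorder trace (stopping at first violation):
  at node 35 with bounds (-inf, +inf): OK
  at node 31 with bounds (-inf, 35): OK
  at node 1 with bounds (-inf, 31): OK
  at node 15 with bounds (-inf, 1): VIOLATION
Node 15 violates its bound: not (-inf < 15 < 1).
Result: Not a valid BST


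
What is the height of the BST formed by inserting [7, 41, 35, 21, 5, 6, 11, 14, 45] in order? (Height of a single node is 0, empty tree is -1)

Insertion order: [7, 41, 35, 21, 5, 6, 11, 14, 45]
Tree (level-order array): [7, 5, 41, None, 6, 35, 45, None, None, 21, None, None, None, 11, None, None, 14]
Compute height bottom-up (empty subtree = -1):
  height(6) = 1 + max(-1, -1) = 0
  height(5) = 1 + max(-1, 0) = 1
  height(14) = 1 + max(-1, -1) = 0
  height(11) = 1 + max(-1, 0) = 1
  height(21) = 1 + max(1, -1) = 2
  height(35) = 1 + max(2, -1) = 3
  height(45) = 1 + max(-1, -1) = 0
  height(41) = 1 + max(3, 0) = 4
  height(7) = 1 + max(1, 4) = 5
Height = 5


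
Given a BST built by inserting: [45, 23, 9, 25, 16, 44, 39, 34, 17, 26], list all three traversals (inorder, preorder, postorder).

Tree insertion order: [45, 23, 9, 25, 16, 44, 39, 34, 17, 26]
Tree (level-order array): [45, 23, None, 9, 25, None, 16, None, 44, None, 17, 39, None, None, None, 34, None, 26]
Inorder (L, root, R): [9, 16, 17, 23, 25, 26, 34, 39, 44, 45]
Preorder (root, L, R): [45, 23, 9, 16, 17, 25, 44, 39, 34, 26]
Postorder (L, R, root): [17, 16, 9, 26, 34, 39, 44, 25, 23, 45]


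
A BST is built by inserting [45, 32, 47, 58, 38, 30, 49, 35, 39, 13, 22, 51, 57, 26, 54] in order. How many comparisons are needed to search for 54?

Search path for 54: 45 -> 47 -> 58 -> 49 -> 51 -> 57 -> 54
Found: True
Comparisons: 7


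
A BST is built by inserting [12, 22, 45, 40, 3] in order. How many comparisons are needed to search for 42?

Search path for 42: 12 -> 22 -> 45 -> 40
Found: False
Comparisons: 4


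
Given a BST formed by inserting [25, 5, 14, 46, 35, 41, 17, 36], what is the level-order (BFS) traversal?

Tree insertion order: [25, 5, 14, 46, 35, 41, 17, 36]
Tree (level-order array): [25, 5, 46, None, 14, 35, None, None, 17, None, 41, None, None, 36]
BFS from the root, enqueuing left then right child of each popped node:
  queue [25] -> pop 25, enqueue [5, 46], visited so far: [25]
  queue [5, 46] -> pop 5, enqueue [14], visited so far: [25, 5]
  queue [46, 14] -> pop 46, enqueue [35], visited so far: [25, 5, 46]
  queue [14, 35] -> pop 14, enqueue [17], visited so far: [25, 5, 46, 14]
  queue [35, 17] -> pop 35, enqueue [41], visited so far: [25, 5, 46, 14, 35]
  queue [17, 41] -> pop 17, enqueue [none], visited so far: [25, 5, 46, 14, 35, 17]
  queue [41] -> pop 41, enqueue [36], visited so far: [25, 5, 46, 14, 35, 17, 41]
  queue [36] -> pop 36, enqueue [none], visited so far: [25, 5, 46, 14, 35, 17, 41, 36]
Result: [25, 5, 46, 14, 35, 17, 41, 36]


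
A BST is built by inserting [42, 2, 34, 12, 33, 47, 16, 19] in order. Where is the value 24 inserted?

Starting tree (level order): [42, 2, 47, None, 34, None, None, 12, None, None, 33, 16, None, None, 19]
Insertion path: 42 -> 2 -> 34 -> 12 -> 33 -> 16 -> 19
Result: insert 24 as right child of 19
Final tree (level order): [42, 2, 47, None, 34, None, None, 12, None, None, 33, 16, None, None, 19, None, 24]


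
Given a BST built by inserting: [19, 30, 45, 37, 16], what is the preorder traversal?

Tree insertion order: [19, 30, 45, 37, 16]
Tree (level-order array): [19, 16, 30, None, None, None, 45, 37]
Preorder traversal: [19, 16, 30, 45, 37]


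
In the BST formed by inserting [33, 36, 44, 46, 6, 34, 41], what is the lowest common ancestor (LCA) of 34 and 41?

Tree insertion order: [33, 36, 44, 46, 6, 34, 41]
Tree (level-order array): [33, 6, 36, None, None, 34, 44, None, None, 41, 46]
In a BST, the LCA of p=34, q=41 is the first node v on the
root-to-leaf path with p <= v <= q (go left if both < v, right if both > v).
Walk from root:
  at 33: both 34 and 41 > 33, go right
  at 36: 34 <= 36 <= 41, this is the LCA
LCA = 36


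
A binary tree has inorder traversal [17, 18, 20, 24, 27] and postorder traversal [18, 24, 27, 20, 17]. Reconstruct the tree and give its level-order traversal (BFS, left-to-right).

Inorder:   [17, 18, 20, 24, 27]
Postorder: [18, 24, 27, 20, 17]
Algorithm: postorder visits root last, so walk postorder right-to-left;
each value is the root of the current inorder slice — split it at that
value, recurse on the right subtree first, then the left.
Recursive splits:
  root=17; inorder splits into left=[], right=[18, 20, 24, 27]
  root=20; inorder splits into left=[18], right=[24, 27]
  root=27; inorder splits into left=[24], right=[]
  root=24; inorder splits into left=[], right=[]
  root=18; inorder splits into left=[], right=[]
Reconstructed level-order: [17, 20, 18, 27, 24]


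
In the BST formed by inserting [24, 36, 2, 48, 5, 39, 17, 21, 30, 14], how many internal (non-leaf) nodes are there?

Tree built from: [24, 36, 2, 48, 5, 39, 17, 21, 30, 14]
Tree (level-order array): [24, 2, 36, None, 5, 30, 48, None, 17, None, None, 39, None, 14, 21]
Rule: An internal node has at least one child.
Per-node child counts:
  node 24: 2 child(ren)
  node 2: 1 child(ren)
  node 5: 1 child(ren)
  node 17: 2 child(ren)
  node 14: 0 child(ren)
  node 21: 0 child(ren)
  node 36: 2 child(ren)
  node 30: 0 child(ren)
  node 48: 1 child(ren)
  node 39: 0 child(ren)
Matching nodes: [24, 2, 5, 17, 36, 48]
Count of internal (non-leaf) nodes: 6


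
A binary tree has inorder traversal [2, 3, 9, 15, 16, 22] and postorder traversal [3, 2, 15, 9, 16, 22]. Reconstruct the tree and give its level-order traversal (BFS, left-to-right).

Inorder:   [2, 3, 9, 15, 16, 22]
Postorder: [3, 2, 15, 9, 16, 22]
Algorithm: postorder visits root last, so walk postorder right-to-left;
each value is the root of the current inorder slice — split it at that
value, recurse on the right subtree first, then the left.
Recursive splits:
  root=22; inorder splits into left=[2, 3, 9, 15, 16], right=[]
  root=16; inorder splits into left=[2, 3, 9, 15], right=[]
  root=9; inorder splits into left=[2, 3], right=[15]
  root=15; inorder splits into left=[], right=[]
  root=2; inorder splits into left=[], right=[3]
  root=3; inorder splits into left=[], right=[]
Reconstructed level-order: [22, 16, 9, 2, 15, 3]


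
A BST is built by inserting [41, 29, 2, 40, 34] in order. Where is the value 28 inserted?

Starting tree (level order): [41, 29, None, 2, 40, None, None, 34]
Insertion path: 41 -> 29 -> 2
Result: insert 28 as right child of 2
Final tree (level order): [41, 29, None, 2, 40, None, 28, 34]


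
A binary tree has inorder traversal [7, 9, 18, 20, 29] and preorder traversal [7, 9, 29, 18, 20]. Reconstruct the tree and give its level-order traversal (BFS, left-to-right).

Inorder:  [7, 9, 18, 20, 29]
Preorder: [7, 9, 29, 18, 20]
Algorithm: preorder visits root first, so consume preorder in order;
for each root, split the current inorder slice at that value into
left-subtree inorder and right-subtree inorder, then recurse.
Recursive splits:
  root=7; inorder splits into left=[], right=[9, 18, 20, 29]
  root=9; inorder splits into left=[], right=[18, 20, 29]
  root=29; inorder splits into left=[18, 20], right=[]
  root=18; inorder splits into left=[], right=[20]
  root=20; inorder splits into left=[], right=[]
Reconstructed level-order: [7, 9, 29, 18, 20]


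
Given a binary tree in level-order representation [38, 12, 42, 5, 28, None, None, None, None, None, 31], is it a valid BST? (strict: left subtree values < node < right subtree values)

Level-order array: [38, 12, 42, 5, 28, None, None, None, None, None, 31]
Validate using subtree bounds (lo, hi): at each node, require lo < value < hi,
then recurse left with hi=value and right with lo=value.
Preorder trace (stopping at first violation):
  at node 38 with bounds (-inf, +inf): OK
  at node 12 with bounds (-inf, 38): OK
  at node 5 with bounds (-inf, 12): OK
  at node 28 with bounds (12, 38): OK
  at node 31 with bounds (28, 38): OK
  at node 42 with bounds (38, +inf): OK
No violation found at any node.
Result: Valid BST


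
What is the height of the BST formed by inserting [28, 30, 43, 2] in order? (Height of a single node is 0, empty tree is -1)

Insertion order: [28, 30, 43, 2]
Tree (level-order array): [28, 2, 30, None, None, None, 43]
Compute height bottom-up (empty subtree = -1):
  height(2) = 1 + max(-1, -1) = 0
  height(43) = 1 + max(-1, -1) = 0
  height(30) = 1 + max(-1, 0) = 1
  height(28) = 1 + max(0, 1) = 2
Height = 2


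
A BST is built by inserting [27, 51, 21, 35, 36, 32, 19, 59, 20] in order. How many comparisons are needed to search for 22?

Search path for 22: 27 -> 21
Found: False
Comparisons: 2


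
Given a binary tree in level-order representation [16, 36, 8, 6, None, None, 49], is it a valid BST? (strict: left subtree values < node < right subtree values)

Level-order array: [16, 36, 8, 6, None, None, 49]
Validate using subtree bounds (lo, hi): at each node, require lo < value < hi,
then recurse left with hi=value and right with lo=value.
Preorder trace (stopping at first violation):
  at node 16 with bounds (-inf, +inf): OK
  at node 36 with bounds (-inf, 16): VIOLATION
Node 36 violates its bound: not (-inf < 36 < 16).
Result: Not a valid BST


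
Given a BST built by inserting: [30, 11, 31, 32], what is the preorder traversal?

Tree insertion order: [30, 11, 31, 32]
Tree (level-order array): [30, 11, 31, None, None, None, 32]
Preorder traversal: [30, 11, 31, 32]


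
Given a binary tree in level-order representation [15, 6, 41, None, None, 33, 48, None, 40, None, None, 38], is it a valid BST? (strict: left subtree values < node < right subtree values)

Level-order array: [15, 6, 41, None, None, 33, 48, None, 40, None, None, 38]
Validate using subtree bounds (lo, hi): at each node, require lo < value < hi,
then recurse left with hi=value and right with lo=value.
Preorder trace (stopping at first violation):
  at node 15 with bounds (-inf, +inf): OK
  at node 6 with bounds (-inf, 15): OK
  at node 41 with bounds (15, +inf): OK
  at node 33 with bounds (15, 41): OK
  at node 40 with bounds (33, 41): OK
  at node 38 with bounds (33, 40): OK
  at node 48 with bounds (41, +inf): OK
No violation found at any node.
Result: Valid BST


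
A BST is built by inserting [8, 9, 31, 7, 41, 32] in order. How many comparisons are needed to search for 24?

Search path for 24: 8 -> 9 -> 31
Found: False
Comparisons: 3


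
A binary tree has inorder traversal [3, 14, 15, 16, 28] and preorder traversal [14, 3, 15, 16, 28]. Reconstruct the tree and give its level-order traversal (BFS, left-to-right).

Inorder:  [3, 14, 15, 16, 28]
Preorder: [14, 3, 15, 16, 28]
Algorithm: preorder visits root first, so consume preorder in order;
for each root, split the current inorder slice at that value into
left-subtree inorder and right-subtree inorder, then recurse.
Recursive splits:
  root=14; inorder splits into left=[3], right=[15, 16, 28]
  root=3; inorder splits into left=[], right=[]
  root=15; inorder splits into left=[], right=[16, 28]
  root=16; inorder splits into left=[], right=[28]
  root=28; inorder splits into left=[], right=[]
Reconstructed level-order: [14, 3, 15, 16, 28]


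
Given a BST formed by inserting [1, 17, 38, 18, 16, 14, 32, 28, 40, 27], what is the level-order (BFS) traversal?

Tree insertion order: [1, 17, 38, 18, 16, 14, 32, 28, 40, 27]
Tree (level-order array): [1, None, 17, 16, 38, 14, None, 18, 40, None, None, None, 32, None, None, 28, None, 27]
BFS from the root, enqueuing left then right child of each popped node:
  queue [1] -> pop 1, enqueue [17], visited so far: [1]
  queue [17] -> pop 17, enqueue [16, 38], visited so far: [1, 17]
  queue [16, 38] -> pop 16, enqueue [14], visited so far: [1, 17, 16]
  queue [38, 14] -> pop 38, enqueue [18, 40], visited so far: [1, 17, 16, 38]
  queue [14, 18, 40] -> pop 14, enqueue [none], visited so far: [1, 17, 16, 38, 14]
  queue [18, 40] -> pop 18, enqueue [32], visited so far: [1, 17, 16, 38, 14, 18]
  queue [40, 32] -> pop 40, enqueue [none], visited so far: [1, 17, 16, 38, 14, 18, 40]
  queue [32] -> pop 32, enqueue [28], visited so far: [1, 17, 16, 38, 14, 18, 40, 32]
  queue [28] -> pop 28, enqueue [27], visited so far: [1, 17, 16, 38, 14, 18, 40, 32, 28]
  queue [27] -> pop 27, enqueue [none], visited so far: [1, 17, 16, 38, 14, 18, 40, 32, 28, 27]
Result: [1, 17, 16, 38, 14, 18, 40, 32, 28, 27]


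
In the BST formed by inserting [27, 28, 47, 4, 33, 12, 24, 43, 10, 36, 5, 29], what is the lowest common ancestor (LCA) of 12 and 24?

Tree insertion order: [27, 28, 47, 4, 33, 12, 24, 43, 10, 36, 5, 29]
Tree (level-order array): [27, 4, 28, None, 12, None, 47, 10, 24, 33, None, 5, None, None, None, 29, 43, None, None, None, None, 36]
In a BST, the LCA of p=12, q=24 is the first node v on the
root-to-leaf path with p <= v <= q (go left if both < v, right if both > v).
Walk from root:
  at 27: both 12 and 24 < 27, go left
  at 4: both 12 and 24 > 4, go right
  at 12: 12 <= 12 <= 24, this is the LCA
LCA = 12


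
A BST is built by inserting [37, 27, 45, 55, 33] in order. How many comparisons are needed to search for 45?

Search path for 45: 37 -> 45
Found: True
Comparisons: 2


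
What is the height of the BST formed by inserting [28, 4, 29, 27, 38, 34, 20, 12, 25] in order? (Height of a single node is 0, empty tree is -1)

Insertion order: [28, 4, 29, 27, 38, 34, 20, 12, 25]
Tree (level-order array): [28, 4, 29, None, 27, None, 38, 20, None, 34, None, 12, 25]
Compute height bottom-up (empty subtree = -1):
  height(12) = 1 + max(-1, -1) = 0
  height(25) = 1 + max(-1, -1) = 0
  height(20) = 1 + max(0, 0) = 1
  height(27) = 1 + max(1, -1) = 2
  height(4) = 1 + max(-1, 2) = 3
  height(34) = 1 + max(-1, -1) = 0
  height(38) = 1 + max(0, -1) = 1
  height(29) = 1 + max(-1, 1) = 2
  height(28) = 1 + max(3, 2) = 4
Height = 4


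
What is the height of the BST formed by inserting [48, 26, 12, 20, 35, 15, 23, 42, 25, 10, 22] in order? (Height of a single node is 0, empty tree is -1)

Insertion order: [48, 26, 12, 20, 35, 15, 23, 42, 25, 10, 22]
Tree (level-order array): [48, 26, None, 12, 35, 10, 20, None, 42, None, None, 15, 23, None, None, None, None, 22, 25]
Compute height bottom-up (empty subtree = -1):
  height(10) = 1 + max(-1, -1) = 0
  height(15) = 1 + max(-1, -1) = 0
  height(22) = 1 + max(-1, -1) = 0
  height(25) = 1 + max(-1, -1) = 0
  height(23) = 1 + max(0, 0) = 1
  height(20) = 1 + max(0, 1) = 2
  height(12) = 1 + max(0, 2) = 3
  height(42) = 1 + max(-1, -1) = 0
  height(35) = 1 + max(-1, 0) = 1
  height(26) = 1 + max(3, 1) = 4
  height(48) = 1 + max(4, -1) = 5
Height = 5


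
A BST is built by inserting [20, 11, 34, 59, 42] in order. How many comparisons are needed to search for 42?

Search path for 42: 20 -> 34 -> 59 -> 42
Found: True
Comparisons: 4


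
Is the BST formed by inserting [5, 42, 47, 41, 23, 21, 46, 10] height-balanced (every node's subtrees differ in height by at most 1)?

Tree (level-order array): [5, None, 42, 41, 47, 23, None, 46, None, 21, None, None, None, 10]
Definition: a tree is height-balanced if, at every node, |h(left) - h(right)| <= 1 (empty subtree has height -1).
Bottom-up per-node check:
  node 10: h_left=-1, h_right=-1, diff=0 [OK], height=0
  node 21: h_left=0, h_right=-1, diff=1 [OK], height=1
  node 23: h_left=1, h_right=-1, diff=2 [FAIL (|1--1|=2 > 1)], height=2
  node 41: h_left=2, h_right=-1, diff=3 [FAIL (|2--1|=3 > 1)], height=3
  node 46: h_left=-1, h_right=-1, diff=0 [OK], height=0
  node 47: h_left=0, h_right=-1, diff=1 [OK], height=1
  node 42: h_left=3, h_right=1, diff=2 [FAIL (|3-1|=2 > 1)], height=4
  node 5: h_left=-1, h_right=4, diff=5 [FAIL (|-1-4|=5 > 1)], height=5
Node 23 violates the condition: |1 - -1| = 2 > 1.
Result: Not balanced


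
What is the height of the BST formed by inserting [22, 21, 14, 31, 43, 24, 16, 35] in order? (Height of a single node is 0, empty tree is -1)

Insertion order: [22, 21, 14, 31, 43, 24, 16, 35]
Tree (level-order array): [22, 21, 31, 14, None, 24, 43, None, 16, None, None, 35]
Compute height bottom-up (empty subtree = -1):
  height(16) = 1 + max(-1, -1) = 0
  height(14) = 1 + max(-1, 0) = 1
  height(21) = 1 + max(1, -1) = 2
  height(24) = 1 + max(-1, -1) = 0
  height(35) = 1 + max(-1, -1) = 0
  height(43) = 1 + max(0, -1) = 1
  height(31) = 1 + max(0, 1) = 2
  height(22) = 1 + max(2, 2) = 3
Height = 3


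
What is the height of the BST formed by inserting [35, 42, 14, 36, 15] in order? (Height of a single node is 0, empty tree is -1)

Insertion order: [35, 42, 14, 36, 15]
Tree (level-order array): [35, 14, 42, None, 15, 36]
Compute height bottom-up (empty subtree = -1):
  height(15) = 1 + max(-1, -1) = 0
  height(14) = 1 + max(-1, 0) = 1
  height(36) = 1 + max(-1, -1) = 0
  height(42) = 1 + max(0, -1) = 1
  height(35) = 1 + max(1, 1) = 2
Height = 2


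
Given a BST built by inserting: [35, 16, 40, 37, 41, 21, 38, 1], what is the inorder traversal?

Tree insertion order: [35, 16, 40, 37, 41, 21, 38, 1]
Tree (level-order array): [35, 16, 40, 1, 21, 37, 41, None, None, None, None, None, 38]
Inorder traversal: [1, 16, 21, 35, 37, 38, 40, 41]


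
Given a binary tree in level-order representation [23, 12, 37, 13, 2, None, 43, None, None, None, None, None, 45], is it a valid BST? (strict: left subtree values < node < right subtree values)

Level-order array: [23, 12, 37, 13, 2, None, 43, None, None, None, None, None, 45]
Validate using subtree bounds (lo, hi): at each node, require lo < value < hi,
then recurse left with hi=value and right with lo=value.
Preorder trace (stopping at first violation):
  at node 23 with bounds (-inf, +inf): OK
  at node 12 with bounds (-inf, 23): OK
  at node 13 with bounds (-inf, 12): VIOLATION
Node 13 violates its bound: not (-inf < 13 < 12).
Result: Not a valid BST


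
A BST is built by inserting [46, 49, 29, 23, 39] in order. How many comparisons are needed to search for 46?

Search path for 46: 46
Found: True
Comparisons: 1


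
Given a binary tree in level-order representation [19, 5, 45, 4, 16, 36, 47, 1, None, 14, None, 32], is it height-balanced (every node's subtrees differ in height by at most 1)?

Tree (level-order array): [19, 5, 45, 4, 16, 36, 47, 1, None, 14, None, 32]
Definition: a tree is height-balanced if, at every node, |h(left) - h(right)| <= 1 (empty subtree has height -1).
Bottom-up per-node check:
  node 1: h_left=-1, h_right=-1, diff=0 [OK], height=0
  node 4: h_left=0, h_right=-1, diff=1 [OK], height=1
  node 14: h_left=-1, h_right=-1, diff=0 [OK], height=0
  node 16: h_left=0, h_right=-1, diff=1 [OK], height=1
  node 5: h_left=1, h_right=1, diff=0 [OK], height=2
  node 32: h_left=-1, h_right=-1, diff=0 [OK], height=0
  node 36: h_left=0, h_right=-1, diff=1 [OK], height=1
  node 47: h_left=-1, h_right=-1, diff=0 [OK], height=0
  node 45: h_left=1, h_right=0, diff=1 [OK], height=2
  node 19: h_left=2, h_right=2, diff=0 [OK], height=3
All nodes satisfy the balance condition.
Result: Balanced


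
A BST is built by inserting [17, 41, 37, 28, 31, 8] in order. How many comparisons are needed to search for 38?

Search path for 38: 17 -> 41 -> 37
Found: False
Comparisons: 3


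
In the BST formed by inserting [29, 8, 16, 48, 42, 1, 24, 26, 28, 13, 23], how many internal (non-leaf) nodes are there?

Tree built from: [29, 8, 16, 48, 42, 1, 24, 26, 28, 13, 23]
Tree (level-order array): [29, 8, 48, 1, 16, 42, None, None, None, 13, 24, None, None, None, None, 23, 26, None, None, None, 28]
Rule: An internal node has at least one child.
Per-node child counts:
  node 29: 2 child(ren)
  node 8: 2 child(ren)
  node 1: 0 child(ren)
  node 16: 2 child(ren)
  node 13: 0 child(ren)
  node 24: 2 child(ren)
  node 23: 0 child(ren)
  node 26: 1 child(ren)
  node 28: 0 child(ren)
  node 48: 1 child(ren)
  node 42: 0 child(ren)
Matching nodes: [29, 8, 16, 24, 26, 48]
Count of internal (non-leaf) nodes: 6


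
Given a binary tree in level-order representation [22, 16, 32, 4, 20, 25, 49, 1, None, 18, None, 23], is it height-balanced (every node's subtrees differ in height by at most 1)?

Tree (level-order array): [22, 16, 32, 4, 20, 25, 49, 1, None, 18, None, 23]
Definition: a tree is height-balanced if, at every node, |h(left) - h(right)| <= 1 (empty subtree has height -1).
Bottom-up per-node check:
  node 1: h_left=-1, h_right=-1, diff=0 [OK], height=0
  node 4: h_left=0, h_right=-1, diff=1 [OK], height=1
  node 18: h_left=-1, h_right=-1, diff=0 [OK], height=0
  node 20: h_left=0, h_right=-1, diff=1 [OK], height=1
  node 16: h_left=1, h_right=1, diff=0 [OK], height=2
  node 23: h_left=-1, h_right=-1, diff=0 [OK], height=0
  node 25: h_left=0, h_right=-1, diff=1 [OK], height=1
  node 49: h_left=-1, h_right=-1, diff=0 [OK], height=0
  node 32: h_left=1, h_right=0, diff=1 [OK], height=2
  node 22: h_left=2, h_right=2, diff=0 [OK], height=3
All nodes satisfy the balance condition.
Result: Balanced


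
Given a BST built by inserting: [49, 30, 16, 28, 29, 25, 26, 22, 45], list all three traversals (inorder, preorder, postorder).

Tree insertion order: [49, 30, 16, 28, 29, 25, 26, 22, 45]
Tree (level-order array): [49, 30, None, 16, 45, None, 28, None, None, 25, 29, 22, 26]
Inorder (L, root, R): [16, 22, 25, 26, 28, 29, 30, 45, 49]
Preorder (root, L, R): [49, 30, 16, 28, 25, 22, 26, 29, 45]
Postorder (L, R, root): [22, 26, 25, 29, 28, 16, 45, 30, 49]


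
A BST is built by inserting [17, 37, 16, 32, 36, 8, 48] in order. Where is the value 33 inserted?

Starting tree (level order): [17, 16, 37, 8, None, 32, 48, None, None, None, 36]
Insertion path: 17 -> 37 -> 32 -> 36
Result: insert 33 as left child of 36
Final tree (level order): [17, 16, 37, 8, None, 32, 48, None, None, None, 36, None, None, 33]


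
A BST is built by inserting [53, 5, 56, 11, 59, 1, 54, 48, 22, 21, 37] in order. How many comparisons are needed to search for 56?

Search path for 56: 53 -> 56
Found: True
Comparisons: 2


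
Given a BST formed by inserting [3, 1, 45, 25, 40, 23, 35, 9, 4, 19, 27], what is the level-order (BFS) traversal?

Tree insertion order: [3, 1, 45, 25, 40, 23, 35, 9, 4, 19, 27]
Tree (level-order array): [3, 1, 45, None, None, 25, None, 23, 40, 9, None, 35, None, 4, 19, 27]
BFS from the root, enqueuing left then right child of each popped node:
  queue [3] -> pop 3, enqueue [1, 45], visited so far: [3]
  queue [1, 45] -> pop 1, enqueue [none], visited so far: [3, 1]
  queue [45] -> pop 45, enqueue [25], visited so far: [3, 1, 45]
  queue [25] -> pop 25, enqueue [23, 40], visited so far: [3, 1, 45, 25]
  queue [23, 40] -> pop 23, enqueue [9], visited so far: [3, 1, 45, 25, 23]
  queue [40, 9] -> pop 40, enqueue [35], visited so far: [3, 1, 45, 25, 23, 40]
  queue [9, 35] -> pop 9, enqueue [4, 19], visited so far: [3, 1, 45, 25, 23, 40, 9]
  queue [35, 4, 19] -> pop 35, enqueue [27], visited so far: [3, 1, 45, 25, 23, 40, 9, 35]
  queue [4, 19, 27] -> pop 4, enqueue [none], visited so far: [3, 1, 45, 25, 23, 40, 9, 35, 4]
  queue [19, 27] -> pop 19, enqueue [none], visited so far: [3, 1, 45, 25, 23, 40, 9, 35, 4, 19]
  queue [27] -> pop 27, enqueue [none], visited so far: [3, 1, 45, 25, 23, 40, 9, 35, 4, 19, 27]
Result: [3, 1, 45, 25, 23, 40, 9, 35, 4, 19, 27]


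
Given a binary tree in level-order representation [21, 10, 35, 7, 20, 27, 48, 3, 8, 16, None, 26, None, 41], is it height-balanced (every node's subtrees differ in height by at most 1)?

Tree (level-order array): [21, 10, 35, 7, 20, 27, 48, 3, 8, 16, None, 26, None, 41]
Definition: a tree is height-balanced if, at every node, |h(left) - h(right)| <= 1 (empty subtree has height -1).
Bottom-up per-node check:
  node 3: h_left=-1, h_right=-1, diff=0 [OK], height=0
  node 8: h_left=-1, h_right=-1, diff=0 [OK], height=0
  node 7: h_left=0, h_right=0, diff=0 [OK], height=1
  node 16: h_left=-1, h_right=-1, diff=0 [OK], height=0
  node 20: h_left=0, h_right=-1, diff=1 [OK], height=1
  node 10: h_left=1, h_right=1, diff=0 [OK], height=2
  node 26: h_left=-1, h_right=-1, diff=0 [OK], height=0
  node 27: h_left=0, h_right=-1, diff=1 [OK], height=1
  node 41: h_left=-1, h_right=-1, diff=0 [OK], height=0
  node 48: h_left=0, h_right=-1, diff=1 [OK], height=1
  node 35: h_left=1, h_right=1, diff=0 [OK], height=2
  node 21: h_left=2, h_right=2, diff=0 [OK], height=3
All nodes satisfy the balance condition.
Result: Balanced


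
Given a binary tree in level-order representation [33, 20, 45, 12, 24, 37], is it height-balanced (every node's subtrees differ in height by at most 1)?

Tree (level-order array): [33, 20, 45, 12, 24, 37]
Definition: a tree is height-balanced if, at every node, |h(left) - h(right)| <= 1 (empty subtree has height -1).
Bottom-up per-node check:
  node 12: h_left=-1, h_right=-1, diff=0 [OK], height=0
  node 24: h_left=-1, h_right=-1, diff=0 [OK], height=0
  node 20: h_left=0, h_right=0, diff=0 [OK], height=1
  node 37: h_left=-1, h_right=-1, diff=0 [OK], height=0
  node 45: h_left=0, h_right=-1, diff=1 [OK], height=1
  node 33: h_left=1, h_right=1, diff=0 [OK], height=2
All nodes satisfy the balance condition.
Result: Balanced


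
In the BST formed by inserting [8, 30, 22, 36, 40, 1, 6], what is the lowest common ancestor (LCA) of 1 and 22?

Tree insertion order: [8, 30, 22, 36, 40, 1, 6]
Tree (level-order array): [8, 1, 30, None, 6, 22, 36, None, None, None, None, None, 40]
In a BST, the LCA of p=1, q=22 is the first node v on the
root-to-leaf path with p <= v <= q (go left if both < v, right if both > v).
Walk from root:
  at 8: 1 <= 8 <= 22, this is the LCA
LCA = 8


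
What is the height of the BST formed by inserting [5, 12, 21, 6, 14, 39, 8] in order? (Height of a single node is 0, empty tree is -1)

Insertion order: [5, 12, 21, 6, 14, 39, 8]
Tree (level-order array): [5, None, 12, 6, 21, None, 8, 14, 39]
Compute height bottom-up (empty subtree = -1):
  height(8) = 1 + max(-1, -1) = 0
  height(6) = 1 + max(-1, 0) = 1
  height(14) = 1 + max(-1, -1) = 0
  height(39) = 1 + max(-1, -1) = 0
  height(21) = 1 + max(0, 0) = 1
  height(12) = 1 + max(1, 1) = 2
  height(5) = 1 + max(-1, 2) = 3
Height = 3


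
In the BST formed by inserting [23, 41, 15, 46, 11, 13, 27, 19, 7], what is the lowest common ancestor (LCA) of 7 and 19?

Tree insertion order: [23, 41, 15, 46, 11, 13, 27, 19, 7]
Tree (level-order array): [23, 15, 41, 11, 19, 27, 46, 7, 13]
In a BST, the LCA of p=7, q=19 is the first node v on the
root-to-leaf path with p <= v <= q (go left if both < v, right if both > v).
Walk from root:
  at 23: both 7 and 19 < 23, go left
  at 15: 7 <= 15 <= 19, this is the LCA
LCA = 15


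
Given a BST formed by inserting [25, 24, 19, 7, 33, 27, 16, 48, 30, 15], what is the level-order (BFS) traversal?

Tree insertion order: [25, 24, 19, 7, 33, 27, 16, 48, 30, 15]
Tree (level-order array): [25, 24, 33, 19, None, 27, 48, 7, None, None, 30, None, None, None, 16, None, None, 15]
BFS from the root, enqueuing left then right child of each popped node:
  queue [25] -> pop 25, enqueue [24, 33], visited so far: [25]
  queue [24, 33] -> pop 24, enqueue [19], visited so far: [25, 24]
  queue [33, 19] -> pop 33, enqueue [27, 48], visited so far: [25, 24, 33]
  queue [19, 27, 48] -> pop 19, enqueue [7], visited so far: [25, 24, 33, 19]
  queue [27, 48, 7] -> pop 27, enqueue [30], visited so far: [25, 24, 33, 19, 27]
  queue [48, 7, 30] -> pop 48, enqueue [none], visited so far: [25, 24, 33, 19, 27, 48]
  queue [7, 30] -> pop 7, enqueue [16], visited so far: [25, 24, 33, 19, 27, 48, 7]
  queue [30, 16] -> pop 30, enqueue [none], visited so far: [25, 24, 33, 19, 27, 48, 7, 30]
  queue [16] -> pop 16, enqueue [15], visited so far: [25, 24, 33, 19, 27, 48, 7, 30, 16]
  queue [15] -> pop 15, enqueue [none], visited so far: [25, 24, 33, 19, 27, 48, 7, 30, 16, 15]
Result: [25, 24, 33, 19, 27, 48, 7, 30, 16, 15]


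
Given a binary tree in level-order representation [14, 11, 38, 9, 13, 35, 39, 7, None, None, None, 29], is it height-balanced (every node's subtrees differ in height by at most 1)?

Tree (level-order array): [14, 11, 38, 9, 13, 35, 39, 7, None, None, None, 29]
Definition: a tree is height-balanced if, at every node, |h(left) - h(right)| <= 1 (empty subtree has height -1).
Bottom-up per-node check:
  node 7: h_left=-1, h_right=-1, diff=0 [OK], height=0
  node 9: h_left=0, h_right=-1, diff=1 [OK], height=1
  node 13: h_left=-1, h_right=-1, diff=0 [OK], height=0
  node 11: h_left=1, h_right=0, diff=1 [OK], height=2
  node 29: h_left=-1, h_right=-1, diff=0 [OK], height=0
  node 35: h_left=0, h_right=-1, diff=1 [OK], height=1
  node 39: h_left=-1, h_right=-1, diff=0 [OK], height=0
  node 38: h_left=1, h_right=0, diff=1 [OK], height=2
  node 14: h_left=2, h_right=2, diff=0 [OK], height=3
All nodes satisfy the balance condition.
Result: Balanced


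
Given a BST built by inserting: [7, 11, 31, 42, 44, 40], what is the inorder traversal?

Tree insertion order: [7, 11, 31, 42, 44, 40]
Tree (level-order array): [7, None, 11, None, 31, None, 42, 40, 44]
Inorder traversal: [7, 11, 31, 40, 42, 44]


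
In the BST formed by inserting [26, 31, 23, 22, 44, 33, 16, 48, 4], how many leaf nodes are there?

Tree built from: [26, 31, 23, 22, 44, 33, 16, 48, 4]
Tree (level-order array): [26, 23, 31, 22, None, None, 44, 16, None, 33, 48, 4]
Rule: A leaf has 0 children.
Per-node child counts:
  node 26: 2 child(ren)
  node 23: 1 child(ren)
  node 22: 1 child(ren)
  node 16: 1 child(ren)
  node 4: 0 child(ren)
  node 31: 1 child(ren)
  node 44: 2 child(ren)
  node 33: 0 child(ren)
  node 48: 0 child(ren)
Matching nodes: [4, 33, 48]
Count of leaf nodes: 3


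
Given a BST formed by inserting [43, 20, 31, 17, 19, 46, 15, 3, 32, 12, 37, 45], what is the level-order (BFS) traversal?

Tree insertion order: [43, 20, 31, 17, 19, 46, 15, 3, 32, 12, 37, 45]
Tree (level-order array): [43, 20, 46, 17, 31, 45, None, 15, 19, None, 32, None, None, 3, None, None, None, None, 37, None, 12]
BFS from the root, enqueuing left then right child of each popped node:
  queue [43] -> pop 43, enqueue [20, 46], visited so far: [43]
  queue [20, 46] -> pop 20, enqueue [17, 31], visited so far: [43, 20]
  queue [46, 17, 31] -> pop 46, enqueue [45], visited so far: [43, 20, 46]
  queue [17, 31, 45] -> pop 17, enqueue [15, 19], visited so far: [43, 20, 46, 17]
  queue [31, 45, 15, 19] -> pop 31, enqueue [32], visited so far: [43, 20, 46, 17, 31]
  queue [45, 15, 19, 32] -> pop 45, enqueue [none], visited so far: [43, 20, 46, 17, 31, 45]
  queue [15, 19, 32] -> pop 15, enqueue [3], visited so far: [43, 20, 46, 17, 31, 45, 15]
  queue [19, 32, 3] -> pop 19, enqueue [none], visited so far: [43, 20, 46, 17, 31, 45, 15, 19]
  queue [32, 3] -> pop 32, enqueue [37], visited so far: [43, 20, 46, 17, 31, 45, 15, 19, 32]
  queue [3, 37] -> pop 3, enqueue [12], visited so far: [43, 20, 46, 17, 31, 45, 15, 19, 32, 3]
  queue [37, 12] -> pop 37, enqueue [none], visited so far: [43, 20, 46, 17, 31, 45, 15, 19, 32, 3, 37]
  queue [12] -> pop 12, enqueue [none], visited so far: [43, 20, 46, 17, 31, 45, 15, 19, 32, 3, 37, 12]
Result: [43, 20, 46, 17, 31, 45, 15, 19, 32, 3, 37, 12]


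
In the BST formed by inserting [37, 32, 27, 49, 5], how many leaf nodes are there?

Tree built from: [37, 32, 27, 49, 5]
Tree (level-order array): [37, 32, 49, 27, None, None, None, 5]
Rule: A leaf has 0 children.
Per-node child counts:
  node 37: 2 child(ren)
  node 32: 1 child(ren)
  node 27: 1 child(ren)
  node 5: 0 child(ren)
  node 49: 0 child(ren)
Matching nodes: [5, 49]
Count of leaf nodes: 2


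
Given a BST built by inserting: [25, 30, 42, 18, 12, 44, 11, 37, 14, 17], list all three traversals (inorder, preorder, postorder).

Tree insertion order: [25, 30, 42, 18, 12, 44, 11, 37, 14, 17]
Tree (level-order array): [25, 18, 30, 12, None, None, 42, 11, 14, 37, 44, None, None, None, 17]
Inorder (L, root, R): [11, 12, 14, 17, 18, 25, 30, 37, 42, 44]
Preorder (root, L, R): [25, 18, 12, 11, 14, 17, 30, 42, 37, 44]
Postorder (L, R, root): [11, 17, 14, 12, 18, 37, 44, 42, 30, 25]
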